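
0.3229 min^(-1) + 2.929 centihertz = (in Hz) 0.03467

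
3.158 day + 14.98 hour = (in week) 0.5403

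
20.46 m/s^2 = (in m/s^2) 20.46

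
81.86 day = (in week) 11.69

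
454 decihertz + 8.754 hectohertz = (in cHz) 9.208e+04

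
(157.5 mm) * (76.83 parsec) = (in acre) 9.227e+13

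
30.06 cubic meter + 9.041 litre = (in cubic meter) 30.07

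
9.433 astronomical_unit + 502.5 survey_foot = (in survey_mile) 8.769e+08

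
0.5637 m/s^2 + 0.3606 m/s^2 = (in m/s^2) 0.9243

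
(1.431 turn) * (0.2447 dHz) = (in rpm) 2.101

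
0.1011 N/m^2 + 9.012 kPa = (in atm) 0.08894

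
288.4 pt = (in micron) 1.017e+05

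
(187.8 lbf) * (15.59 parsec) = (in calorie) 9.605e+19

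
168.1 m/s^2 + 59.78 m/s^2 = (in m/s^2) 227.9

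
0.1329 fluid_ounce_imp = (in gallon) 0.0009975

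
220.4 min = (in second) 1.322e+04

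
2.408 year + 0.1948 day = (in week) 125.6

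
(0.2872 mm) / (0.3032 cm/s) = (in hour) 2.631e-05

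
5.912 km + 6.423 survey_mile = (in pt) 4.606e+07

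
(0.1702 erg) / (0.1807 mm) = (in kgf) 9.605e-06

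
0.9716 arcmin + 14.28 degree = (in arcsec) 5.147e+04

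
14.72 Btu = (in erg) 1.553e+11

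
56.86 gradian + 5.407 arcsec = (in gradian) 56.86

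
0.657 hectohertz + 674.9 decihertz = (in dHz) 1332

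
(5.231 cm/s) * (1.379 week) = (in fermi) 4.363e+19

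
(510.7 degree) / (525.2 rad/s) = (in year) 5.382e-10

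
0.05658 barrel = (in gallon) 2.376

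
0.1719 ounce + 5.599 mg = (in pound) 0.01076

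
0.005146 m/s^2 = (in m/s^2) 0.005146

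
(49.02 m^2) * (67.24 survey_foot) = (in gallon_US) 2.654e+05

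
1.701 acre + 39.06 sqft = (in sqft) 7.413e+04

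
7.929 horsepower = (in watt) 5913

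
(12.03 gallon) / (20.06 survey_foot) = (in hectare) 7.448e-07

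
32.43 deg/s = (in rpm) 5.405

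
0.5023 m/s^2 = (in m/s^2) 0.5023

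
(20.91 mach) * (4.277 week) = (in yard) 2.014e+10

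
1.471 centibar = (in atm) 0.01452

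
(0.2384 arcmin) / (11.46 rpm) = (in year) 1.832e-12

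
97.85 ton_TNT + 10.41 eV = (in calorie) 9.785e+10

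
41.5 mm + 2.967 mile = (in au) 3.192e-08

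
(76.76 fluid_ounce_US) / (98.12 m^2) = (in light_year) 2.445e-21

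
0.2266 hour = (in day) 0.009442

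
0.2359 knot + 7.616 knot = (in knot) 7.852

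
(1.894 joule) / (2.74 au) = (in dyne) 4.621e-07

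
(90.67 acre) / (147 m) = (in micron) 2.496e+09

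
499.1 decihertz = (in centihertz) 4991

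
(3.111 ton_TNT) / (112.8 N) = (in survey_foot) 3.786e+08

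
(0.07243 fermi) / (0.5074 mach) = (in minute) 6.987e-21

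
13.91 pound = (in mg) 6.309e+06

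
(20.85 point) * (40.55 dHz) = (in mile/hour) 0.06672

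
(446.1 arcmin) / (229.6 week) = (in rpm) 8.924e-09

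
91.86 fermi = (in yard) 1.005e-13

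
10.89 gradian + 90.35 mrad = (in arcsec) 5.392e+04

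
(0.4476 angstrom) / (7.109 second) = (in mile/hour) 1.408e-11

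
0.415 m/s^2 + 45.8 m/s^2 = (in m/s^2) 46.21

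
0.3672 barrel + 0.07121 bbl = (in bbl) 0.4384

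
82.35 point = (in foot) 0.09531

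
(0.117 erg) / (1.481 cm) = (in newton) 7.9e-07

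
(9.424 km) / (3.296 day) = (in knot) 0.06433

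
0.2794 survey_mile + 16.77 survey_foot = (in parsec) 1.474e-14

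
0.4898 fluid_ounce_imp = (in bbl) 8.753e-05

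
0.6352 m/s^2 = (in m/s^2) 0.6352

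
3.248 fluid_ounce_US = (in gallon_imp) 0.02113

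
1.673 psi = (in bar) 0.1153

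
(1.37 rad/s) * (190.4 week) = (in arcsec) 3.254e+13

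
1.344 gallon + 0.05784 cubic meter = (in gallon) 16.62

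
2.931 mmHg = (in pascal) 390.8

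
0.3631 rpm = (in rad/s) 0.03802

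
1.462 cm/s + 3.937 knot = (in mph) 4.563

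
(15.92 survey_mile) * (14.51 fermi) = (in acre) 9.186e-14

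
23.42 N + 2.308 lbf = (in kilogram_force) 3.435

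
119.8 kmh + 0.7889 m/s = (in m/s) 34.07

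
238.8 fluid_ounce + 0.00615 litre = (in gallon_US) 1.867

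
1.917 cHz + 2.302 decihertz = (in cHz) 24.94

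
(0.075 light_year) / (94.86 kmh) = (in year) 8.539e+05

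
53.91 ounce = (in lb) 3.369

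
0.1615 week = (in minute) 1628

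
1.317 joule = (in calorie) 0.3148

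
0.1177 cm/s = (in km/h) 0.004237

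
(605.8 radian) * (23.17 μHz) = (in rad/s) 0.01404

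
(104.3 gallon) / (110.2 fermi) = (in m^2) 3.583e+12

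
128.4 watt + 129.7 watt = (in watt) 258.1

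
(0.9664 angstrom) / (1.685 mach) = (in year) 5.341e-21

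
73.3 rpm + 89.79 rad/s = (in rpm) 930.7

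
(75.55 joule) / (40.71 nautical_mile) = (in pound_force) 0.0002253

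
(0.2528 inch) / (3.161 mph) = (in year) 1.441e-10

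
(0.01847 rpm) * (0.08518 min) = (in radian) 0.009885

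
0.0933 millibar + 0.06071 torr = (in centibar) 0.01742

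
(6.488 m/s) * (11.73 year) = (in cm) 2.4e+11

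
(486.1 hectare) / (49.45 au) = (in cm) 6.571e-05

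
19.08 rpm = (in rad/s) 1.998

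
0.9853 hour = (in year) 0.0001125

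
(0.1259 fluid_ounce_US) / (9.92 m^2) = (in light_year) 3.967e-23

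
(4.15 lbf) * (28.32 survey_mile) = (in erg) 8.414e+12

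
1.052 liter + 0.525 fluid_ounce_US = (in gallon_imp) 0.2348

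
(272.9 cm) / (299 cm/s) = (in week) 1.509e-06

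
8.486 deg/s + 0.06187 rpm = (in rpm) 1.476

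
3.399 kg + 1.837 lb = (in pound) 9.331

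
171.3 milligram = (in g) 0.1713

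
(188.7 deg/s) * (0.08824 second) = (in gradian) 18.5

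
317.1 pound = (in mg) 1.438e+08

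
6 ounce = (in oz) 6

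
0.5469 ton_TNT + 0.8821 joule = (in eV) 1.428e+28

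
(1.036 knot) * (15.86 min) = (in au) 3.39e-09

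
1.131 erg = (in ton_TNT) 2.703e-17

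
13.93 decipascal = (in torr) 0.01045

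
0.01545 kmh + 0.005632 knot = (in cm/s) 0.7189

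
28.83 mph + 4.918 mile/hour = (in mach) 0.04431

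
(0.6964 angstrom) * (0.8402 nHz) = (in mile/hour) 1.309e-19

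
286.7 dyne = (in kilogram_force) 0.0002924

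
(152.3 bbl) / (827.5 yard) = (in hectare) 3.2e-06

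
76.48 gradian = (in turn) 0.1912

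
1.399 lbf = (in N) 6.223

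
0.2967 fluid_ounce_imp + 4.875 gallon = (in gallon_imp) 4.061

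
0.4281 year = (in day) 156.3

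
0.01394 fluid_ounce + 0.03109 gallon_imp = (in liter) 0.1418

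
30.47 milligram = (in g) 0.03047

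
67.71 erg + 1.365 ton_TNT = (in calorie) 1.365e+09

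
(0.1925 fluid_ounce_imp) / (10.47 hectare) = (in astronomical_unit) 3.492e-22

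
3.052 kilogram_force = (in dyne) 2.993e+06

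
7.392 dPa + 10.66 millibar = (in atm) 0.01053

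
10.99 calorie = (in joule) 45.98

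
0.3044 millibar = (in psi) 0.004415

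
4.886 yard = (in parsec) 1.448e-16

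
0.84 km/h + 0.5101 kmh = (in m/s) 0.375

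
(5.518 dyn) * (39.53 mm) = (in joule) 2.181e-06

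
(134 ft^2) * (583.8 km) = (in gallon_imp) 1.599e+09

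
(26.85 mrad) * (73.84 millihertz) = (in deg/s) 0.1136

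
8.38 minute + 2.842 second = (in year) 1.603e-05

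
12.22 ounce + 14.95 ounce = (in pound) 1.698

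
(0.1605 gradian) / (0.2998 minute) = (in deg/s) 0.00803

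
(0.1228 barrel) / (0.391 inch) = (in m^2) 1.966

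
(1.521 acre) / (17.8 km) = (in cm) 34.58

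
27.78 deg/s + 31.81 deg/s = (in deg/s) 59.59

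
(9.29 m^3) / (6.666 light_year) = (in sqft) 1.586e-15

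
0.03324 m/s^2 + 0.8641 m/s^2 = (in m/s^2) 0.8973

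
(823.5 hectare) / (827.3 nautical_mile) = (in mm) 5375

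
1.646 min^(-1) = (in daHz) 0.002743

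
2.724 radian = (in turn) 0.4335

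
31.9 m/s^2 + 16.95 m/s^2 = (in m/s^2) 48.85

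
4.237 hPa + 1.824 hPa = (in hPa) 6.061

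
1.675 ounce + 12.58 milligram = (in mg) 4.75e+04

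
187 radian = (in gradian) 1.19e+04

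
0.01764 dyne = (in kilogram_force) 1.799e-08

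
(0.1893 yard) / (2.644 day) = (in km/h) 2.728e-06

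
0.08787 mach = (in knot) 58.16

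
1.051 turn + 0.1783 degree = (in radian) 6.607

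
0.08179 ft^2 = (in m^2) 0.007599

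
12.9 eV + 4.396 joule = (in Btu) 0.004167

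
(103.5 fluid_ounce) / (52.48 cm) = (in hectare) 5.832e-07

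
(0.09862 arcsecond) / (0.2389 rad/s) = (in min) 3.336e-08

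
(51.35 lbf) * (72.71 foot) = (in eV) 3.16e+22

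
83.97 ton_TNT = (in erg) 3.513e+18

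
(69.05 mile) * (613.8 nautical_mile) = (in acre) 3.121e+07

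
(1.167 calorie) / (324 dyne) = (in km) 1.507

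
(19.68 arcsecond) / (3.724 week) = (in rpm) 4.045e-10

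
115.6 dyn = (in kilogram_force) 0.0001179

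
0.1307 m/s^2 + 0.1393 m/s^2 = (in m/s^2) 0.27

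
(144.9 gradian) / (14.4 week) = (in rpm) 2.496e-06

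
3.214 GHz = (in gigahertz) 3.214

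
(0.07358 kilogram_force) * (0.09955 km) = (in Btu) 0.06808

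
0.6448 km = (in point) 1.828e+06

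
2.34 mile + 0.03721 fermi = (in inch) 1.483e+05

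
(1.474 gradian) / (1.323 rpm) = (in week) 2.763e-07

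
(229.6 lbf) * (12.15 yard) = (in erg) 1.135e+11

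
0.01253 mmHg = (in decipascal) 16.71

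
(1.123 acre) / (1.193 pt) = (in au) 7.218e-05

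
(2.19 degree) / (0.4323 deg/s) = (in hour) 0.001407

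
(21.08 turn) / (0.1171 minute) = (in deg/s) 1080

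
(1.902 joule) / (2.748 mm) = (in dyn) 6.921e+07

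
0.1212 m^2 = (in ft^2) 1.305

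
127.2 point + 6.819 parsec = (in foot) 6.903e+17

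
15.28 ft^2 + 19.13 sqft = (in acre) 0.0007899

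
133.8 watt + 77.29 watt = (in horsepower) 0.2831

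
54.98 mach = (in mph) 4.188e+04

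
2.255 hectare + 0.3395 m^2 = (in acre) 5.572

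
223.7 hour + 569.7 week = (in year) 10.95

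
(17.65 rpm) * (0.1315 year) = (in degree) 4.392e+08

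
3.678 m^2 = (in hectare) 0.0003678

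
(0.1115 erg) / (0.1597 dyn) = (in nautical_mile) 3.77e-06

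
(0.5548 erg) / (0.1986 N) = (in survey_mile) 1.736e-10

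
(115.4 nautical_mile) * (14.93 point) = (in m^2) 1126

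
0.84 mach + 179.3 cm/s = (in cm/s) 2.878e+04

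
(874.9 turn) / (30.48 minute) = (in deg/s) 172.2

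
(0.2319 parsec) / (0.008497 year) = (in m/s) 2.67e+10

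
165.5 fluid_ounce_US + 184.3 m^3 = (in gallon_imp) 4.054e+04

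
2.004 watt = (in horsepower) 0.002687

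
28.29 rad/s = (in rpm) 270.1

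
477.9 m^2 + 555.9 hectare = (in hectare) 555.9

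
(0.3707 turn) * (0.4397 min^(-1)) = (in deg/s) 0.978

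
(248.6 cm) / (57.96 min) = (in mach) 2.099e-06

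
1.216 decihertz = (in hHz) 0.001216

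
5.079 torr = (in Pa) 677.1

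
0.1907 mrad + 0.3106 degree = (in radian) 0.005612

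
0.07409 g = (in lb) 0.0001633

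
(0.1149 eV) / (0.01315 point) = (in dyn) 3.968e-10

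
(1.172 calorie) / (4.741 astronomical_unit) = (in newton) 6.914e-12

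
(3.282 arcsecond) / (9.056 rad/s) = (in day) 2.034e-11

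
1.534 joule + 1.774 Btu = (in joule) 1873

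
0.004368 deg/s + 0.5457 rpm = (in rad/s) 0.05722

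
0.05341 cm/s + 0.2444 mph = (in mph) 0.2456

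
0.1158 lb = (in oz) 1.853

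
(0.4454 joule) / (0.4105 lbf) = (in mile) 0.0001516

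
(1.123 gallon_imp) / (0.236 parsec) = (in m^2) 7.011e-19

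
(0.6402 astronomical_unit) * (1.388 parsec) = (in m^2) 4.102e+27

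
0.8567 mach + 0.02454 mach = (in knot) 583.3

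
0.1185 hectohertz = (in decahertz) 1.185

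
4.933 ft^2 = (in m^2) 0.4583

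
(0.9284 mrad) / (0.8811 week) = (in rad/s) 1.742e-09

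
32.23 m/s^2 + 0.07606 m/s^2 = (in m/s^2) 32.31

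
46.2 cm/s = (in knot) 0.8981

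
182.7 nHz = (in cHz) 1.827e-05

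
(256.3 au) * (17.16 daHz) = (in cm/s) 6.579e+17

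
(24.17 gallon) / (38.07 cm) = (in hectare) 2.403e-05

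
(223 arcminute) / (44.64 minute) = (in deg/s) 0.001388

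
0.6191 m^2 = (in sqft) 6.664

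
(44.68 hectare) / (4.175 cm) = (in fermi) 1.07e+22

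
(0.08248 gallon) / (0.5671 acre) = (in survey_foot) 4.463e-07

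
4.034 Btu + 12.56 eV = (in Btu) 4.034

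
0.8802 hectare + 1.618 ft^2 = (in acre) 2.175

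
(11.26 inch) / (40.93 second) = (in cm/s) 0.6988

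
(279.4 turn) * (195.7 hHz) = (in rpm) 3.281e+08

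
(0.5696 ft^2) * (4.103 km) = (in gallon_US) 5.736e+04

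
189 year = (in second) 5.96e+09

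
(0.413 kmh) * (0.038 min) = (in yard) 0.2861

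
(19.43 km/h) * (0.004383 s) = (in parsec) 7.666e-19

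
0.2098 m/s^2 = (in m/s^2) 0.2098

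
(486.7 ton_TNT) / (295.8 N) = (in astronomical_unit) 0.04602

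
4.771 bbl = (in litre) 758.5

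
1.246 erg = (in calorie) 2.978e-08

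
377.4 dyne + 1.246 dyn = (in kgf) 0.0003861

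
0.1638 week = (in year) 0.003141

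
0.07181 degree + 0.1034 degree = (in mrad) 3.058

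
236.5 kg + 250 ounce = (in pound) 537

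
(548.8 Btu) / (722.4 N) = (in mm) 8.015e+05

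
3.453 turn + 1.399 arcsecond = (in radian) 21.7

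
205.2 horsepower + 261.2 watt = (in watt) 1.533e+05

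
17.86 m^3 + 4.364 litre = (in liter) 1.786e+04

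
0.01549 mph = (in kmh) 0.02493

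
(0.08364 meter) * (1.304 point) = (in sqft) 0.0004142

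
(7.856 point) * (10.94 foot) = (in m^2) 0.009241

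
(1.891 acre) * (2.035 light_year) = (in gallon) 3.892e+22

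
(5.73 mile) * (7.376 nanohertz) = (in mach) 1.998e-07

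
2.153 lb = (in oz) 34.45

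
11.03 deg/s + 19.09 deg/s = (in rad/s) 0.5257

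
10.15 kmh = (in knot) 5.481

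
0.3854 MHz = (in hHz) 3854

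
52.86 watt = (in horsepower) 0.07089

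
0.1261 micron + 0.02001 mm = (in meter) 2.014e-05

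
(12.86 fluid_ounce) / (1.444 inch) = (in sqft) 0.1116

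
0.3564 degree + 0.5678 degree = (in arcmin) 55.45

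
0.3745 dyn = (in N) 3.745e-06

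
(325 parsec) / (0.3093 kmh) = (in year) 3.701e+12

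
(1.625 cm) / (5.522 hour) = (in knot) 1.589e-06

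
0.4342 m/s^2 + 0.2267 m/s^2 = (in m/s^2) 0.6609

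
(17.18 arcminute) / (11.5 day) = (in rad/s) 5.03e-09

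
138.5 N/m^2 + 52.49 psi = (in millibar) 3620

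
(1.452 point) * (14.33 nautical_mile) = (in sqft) 146.3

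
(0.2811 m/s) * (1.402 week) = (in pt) 6.756e+08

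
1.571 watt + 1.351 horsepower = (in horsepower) 1.353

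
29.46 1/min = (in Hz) 0.491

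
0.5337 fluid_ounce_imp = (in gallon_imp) 0.003336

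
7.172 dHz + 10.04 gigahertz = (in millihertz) 1.004e+13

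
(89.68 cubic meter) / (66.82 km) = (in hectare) 1.342e-07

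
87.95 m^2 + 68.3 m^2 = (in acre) 0.03861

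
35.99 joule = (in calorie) 8.602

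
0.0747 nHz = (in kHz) 7.47e-14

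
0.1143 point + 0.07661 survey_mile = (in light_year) 1.303e-14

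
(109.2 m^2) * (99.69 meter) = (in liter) 1.089e+07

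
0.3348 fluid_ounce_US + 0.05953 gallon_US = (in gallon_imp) 0.05175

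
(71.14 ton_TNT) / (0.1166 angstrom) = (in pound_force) 5.739e+21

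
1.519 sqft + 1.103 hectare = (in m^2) 1.103e+04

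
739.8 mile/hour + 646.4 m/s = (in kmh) 3518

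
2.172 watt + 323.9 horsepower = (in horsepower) 323.9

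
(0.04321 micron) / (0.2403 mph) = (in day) 4.656e-12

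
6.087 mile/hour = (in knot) 5.289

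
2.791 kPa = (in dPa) 2.791e+04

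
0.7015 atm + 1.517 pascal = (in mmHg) 533.2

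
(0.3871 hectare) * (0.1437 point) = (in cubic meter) 0.1962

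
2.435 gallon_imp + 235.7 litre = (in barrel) 1.552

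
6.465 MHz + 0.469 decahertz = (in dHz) 6.465e+07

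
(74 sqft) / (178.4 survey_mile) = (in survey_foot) 7.856e-05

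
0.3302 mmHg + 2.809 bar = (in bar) 2.809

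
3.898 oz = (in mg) 1.105e+05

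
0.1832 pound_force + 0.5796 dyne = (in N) 0.8149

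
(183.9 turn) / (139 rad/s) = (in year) 2.636e-07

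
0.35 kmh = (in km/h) 0.35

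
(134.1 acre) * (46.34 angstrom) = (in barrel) 0.01582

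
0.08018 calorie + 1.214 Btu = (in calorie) 306.2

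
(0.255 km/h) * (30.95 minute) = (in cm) 1.315e+04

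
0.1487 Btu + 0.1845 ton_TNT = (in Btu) 7.317e+05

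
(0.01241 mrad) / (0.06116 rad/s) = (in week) 3.355e-10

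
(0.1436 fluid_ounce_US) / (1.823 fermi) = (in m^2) 2.33e+09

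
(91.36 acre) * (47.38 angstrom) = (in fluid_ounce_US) 59.23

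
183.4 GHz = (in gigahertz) 183.4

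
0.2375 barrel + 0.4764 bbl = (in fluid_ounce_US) 3838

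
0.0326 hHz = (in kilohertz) 0.00326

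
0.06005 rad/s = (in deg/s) 3.441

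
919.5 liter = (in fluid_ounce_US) 3.109e+04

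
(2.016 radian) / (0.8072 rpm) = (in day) 0.000276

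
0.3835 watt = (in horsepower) 0.0005143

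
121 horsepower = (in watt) 9.023e+04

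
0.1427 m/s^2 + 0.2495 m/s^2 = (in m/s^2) 0.3922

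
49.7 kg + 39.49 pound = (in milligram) 6.761e+07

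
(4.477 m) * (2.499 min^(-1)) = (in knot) 0.3625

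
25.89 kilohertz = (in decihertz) 2.589e+05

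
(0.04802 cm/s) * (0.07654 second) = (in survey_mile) 2.284e-08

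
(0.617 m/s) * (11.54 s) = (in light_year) 7.526e-16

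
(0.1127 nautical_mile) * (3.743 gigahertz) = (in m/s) 7.812e+11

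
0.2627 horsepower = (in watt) 195.9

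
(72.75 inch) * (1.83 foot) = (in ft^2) 11.09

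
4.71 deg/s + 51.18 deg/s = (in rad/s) 0.9755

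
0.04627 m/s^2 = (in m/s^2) 0.04627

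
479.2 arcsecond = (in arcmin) 7.987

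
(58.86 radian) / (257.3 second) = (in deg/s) 13.11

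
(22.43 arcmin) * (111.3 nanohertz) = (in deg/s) 4.161e-08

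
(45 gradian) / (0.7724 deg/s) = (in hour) 0.01456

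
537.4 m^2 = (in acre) 0.1328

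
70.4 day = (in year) 0.1929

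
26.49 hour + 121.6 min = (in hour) 28.52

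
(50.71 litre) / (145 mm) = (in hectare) 3.497e-05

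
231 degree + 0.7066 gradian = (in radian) 4.043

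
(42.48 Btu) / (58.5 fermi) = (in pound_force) 1.722e+17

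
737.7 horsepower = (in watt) 5.501e+05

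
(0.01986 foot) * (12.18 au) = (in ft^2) 1.187e+11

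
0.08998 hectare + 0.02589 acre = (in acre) 0.2482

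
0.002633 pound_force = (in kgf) 0.001194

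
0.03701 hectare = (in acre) 0.09145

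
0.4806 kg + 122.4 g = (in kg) 0.603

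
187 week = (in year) 3.586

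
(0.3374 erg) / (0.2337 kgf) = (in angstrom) 147.2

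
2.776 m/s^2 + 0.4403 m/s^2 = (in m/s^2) 3.216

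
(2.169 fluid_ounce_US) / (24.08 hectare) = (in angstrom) 2.664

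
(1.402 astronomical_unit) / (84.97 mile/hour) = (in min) 9.203e+07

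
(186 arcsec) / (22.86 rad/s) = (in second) 3.945e-05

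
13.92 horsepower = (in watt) 1.038e+04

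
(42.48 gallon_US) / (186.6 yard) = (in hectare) 9.424e-08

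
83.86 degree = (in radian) 1.464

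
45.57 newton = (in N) 45.57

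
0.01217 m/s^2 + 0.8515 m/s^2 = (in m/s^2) 0.8637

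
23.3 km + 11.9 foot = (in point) 6.606e+07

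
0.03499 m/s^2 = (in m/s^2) 0.03499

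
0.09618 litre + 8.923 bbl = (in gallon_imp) 312.1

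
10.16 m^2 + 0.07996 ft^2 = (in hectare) 0.001017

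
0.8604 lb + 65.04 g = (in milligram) 4.553e+05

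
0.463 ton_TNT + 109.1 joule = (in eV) 1.209e+28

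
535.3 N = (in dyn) 5.353e+07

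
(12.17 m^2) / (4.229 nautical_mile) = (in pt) 4.405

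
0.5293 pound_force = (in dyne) 2.354e+05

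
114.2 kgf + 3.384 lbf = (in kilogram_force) 115.7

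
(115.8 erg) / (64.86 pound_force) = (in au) 2.683e-19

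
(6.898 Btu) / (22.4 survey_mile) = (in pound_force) 0.04539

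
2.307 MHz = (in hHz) 2.307e+04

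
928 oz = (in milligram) 2.631e+07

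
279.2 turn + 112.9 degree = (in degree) 1.006e+05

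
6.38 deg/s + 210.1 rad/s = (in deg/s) 1.204e+04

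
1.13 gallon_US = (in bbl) 0.0269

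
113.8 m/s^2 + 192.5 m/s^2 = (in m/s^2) 306.3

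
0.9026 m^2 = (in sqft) 9.716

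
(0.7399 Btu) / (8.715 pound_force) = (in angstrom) 2.014e+11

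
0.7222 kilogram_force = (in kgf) 0.7222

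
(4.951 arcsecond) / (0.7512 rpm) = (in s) 0.0003051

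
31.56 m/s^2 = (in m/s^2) 31.56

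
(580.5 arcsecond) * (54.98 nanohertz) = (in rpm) 1.478e-09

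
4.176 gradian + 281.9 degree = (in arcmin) 1.714e+04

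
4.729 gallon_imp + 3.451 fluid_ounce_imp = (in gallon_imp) 4.751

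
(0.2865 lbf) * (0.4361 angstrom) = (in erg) 0.0005558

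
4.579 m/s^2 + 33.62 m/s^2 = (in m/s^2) 38.2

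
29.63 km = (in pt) 8.399e+07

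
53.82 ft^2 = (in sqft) 53.82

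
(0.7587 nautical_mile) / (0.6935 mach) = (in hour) 0.001653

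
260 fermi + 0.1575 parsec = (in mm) 4.86e+18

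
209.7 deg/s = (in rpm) 34.95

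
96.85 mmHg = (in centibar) 12.91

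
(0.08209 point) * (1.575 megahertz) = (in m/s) 45.61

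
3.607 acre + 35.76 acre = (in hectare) 15.93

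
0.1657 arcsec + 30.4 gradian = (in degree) 27.36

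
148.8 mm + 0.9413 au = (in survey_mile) 8.75e+07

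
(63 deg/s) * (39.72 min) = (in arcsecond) 5.405e+08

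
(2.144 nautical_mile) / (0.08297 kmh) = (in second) 1.723e+05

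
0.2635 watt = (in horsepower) 0.0003534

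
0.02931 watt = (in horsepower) 3.931e-05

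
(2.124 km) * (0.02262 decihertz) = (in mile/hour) 10.75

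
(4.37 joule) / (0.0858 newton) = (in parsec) 1.651e-15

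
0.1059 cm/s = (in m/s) 0.001059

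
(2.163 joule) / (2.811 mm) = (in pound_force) 173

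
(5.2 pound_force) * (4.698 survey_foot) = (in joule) 33.12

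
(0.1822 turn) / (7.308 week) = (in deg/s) 1.484e-05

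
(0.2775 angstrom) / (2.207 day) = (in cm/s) 1.455e-14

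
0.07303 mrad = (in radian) 7.303e-05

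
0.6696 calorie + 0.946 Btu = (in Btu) 0.9487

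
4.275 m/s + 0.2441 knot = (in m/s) 4.401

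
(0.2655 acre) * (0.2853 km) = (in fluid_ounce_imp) 1.079e+10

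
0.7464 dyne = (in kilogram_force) 7.611e-07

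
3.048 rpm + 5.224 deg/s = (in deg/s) 23.51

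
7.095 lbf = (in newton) 31.56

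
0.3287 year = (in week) 17.14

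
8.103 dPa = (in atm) 7.997e-06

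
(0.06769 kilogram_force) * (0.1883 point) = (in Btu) 4.179e-08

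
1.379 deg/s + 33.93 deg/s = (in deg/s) 35.31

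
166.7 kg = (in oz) 5880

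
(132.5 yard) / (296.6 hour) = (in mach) 3.332e-07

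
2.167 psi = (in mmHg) 112.1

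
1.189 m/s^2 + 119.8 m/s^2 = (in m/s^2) 121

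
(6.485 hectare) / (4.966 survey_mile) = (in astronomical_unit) 5.424e-11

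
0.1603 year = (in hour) 1404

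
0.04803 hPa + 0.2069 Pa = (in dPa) 50.1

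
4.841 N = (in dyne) 4.841e+05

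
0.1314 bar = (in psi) 1.906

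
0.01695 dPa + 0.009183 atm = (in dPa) 9305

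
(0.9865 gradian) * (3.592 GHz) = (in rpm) 5.315e+08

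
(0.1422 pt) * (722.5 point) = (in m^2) 1.279e-05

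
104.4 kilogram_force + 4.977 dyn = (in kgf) 104.4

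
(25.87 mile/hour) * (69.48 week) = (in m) 4.86e+08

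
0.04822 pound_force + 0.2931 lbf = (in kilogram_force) 0.1548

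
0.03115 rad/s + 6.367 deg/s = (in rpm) 1.359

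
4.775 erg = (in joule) 4.775e-07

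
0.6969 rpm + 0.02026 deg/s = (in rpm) 0.7003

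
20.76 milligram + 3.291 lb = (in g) 1493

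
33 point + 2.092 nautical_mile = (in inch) 1.525e+05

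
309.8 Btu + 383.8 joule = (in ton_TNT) 7.821e-05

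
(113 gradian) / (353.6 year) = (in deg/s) 9.12e-09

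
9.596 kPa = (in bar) 0.09596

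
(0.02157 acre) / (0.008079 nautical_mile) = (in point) 1.654e+04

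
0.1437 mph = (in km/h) 0.2313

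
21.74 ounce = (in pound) 1.359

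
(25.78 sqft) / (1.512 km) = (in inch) 0.06236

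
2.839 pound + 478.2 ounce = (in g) 1.484e+04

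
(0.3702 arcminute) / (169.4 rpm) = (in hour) 1.686e-09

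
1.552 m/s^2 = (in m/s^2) 1.552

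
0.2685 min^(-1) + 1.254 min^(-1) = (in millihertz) 25.37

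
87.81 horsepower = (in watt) 6.548e+04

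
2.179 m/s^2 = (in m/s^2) 2.179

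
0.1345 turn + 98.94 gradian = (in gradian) 152.7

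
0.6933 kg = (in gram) 693.3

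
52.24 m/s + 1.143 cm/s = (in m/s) 52.25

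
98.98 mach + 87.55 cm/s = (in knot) 6.551e+04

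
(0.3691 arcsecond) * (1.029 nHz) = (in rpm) 1.758e-14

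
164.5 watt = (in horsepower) 0.2206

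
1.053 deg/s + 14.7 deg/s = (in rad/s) 0.2749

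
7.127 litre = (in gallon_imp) 1.568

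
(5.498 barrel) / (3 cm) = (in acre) 0.0072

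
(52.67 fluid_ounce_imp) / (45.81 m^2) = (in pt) 0.0926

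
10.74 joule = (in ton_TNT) 2.567e-09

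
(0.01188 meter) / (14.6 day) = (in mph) 2.107e-08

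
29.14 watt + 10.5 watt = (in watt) 39.64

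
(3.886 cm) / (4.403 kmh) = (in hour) 8.826e-06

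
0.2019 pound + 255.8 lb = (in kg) 116.1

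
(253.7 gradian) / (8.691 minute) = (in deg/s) 0.4379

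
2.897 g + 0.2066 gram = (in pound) 0.006842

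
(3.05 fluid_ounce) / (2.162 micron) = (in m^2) 41.72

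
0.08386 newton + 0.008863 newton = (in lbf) 0.02084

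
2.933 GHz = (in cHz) 2.933e+11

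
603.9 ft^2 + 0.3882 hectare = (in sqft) 4.239e+04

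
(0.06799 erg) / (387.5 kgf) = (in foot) 5.87e-12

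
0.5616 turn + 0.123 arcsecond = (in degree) 202.2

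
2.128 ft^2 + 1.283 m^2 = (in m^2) 1.481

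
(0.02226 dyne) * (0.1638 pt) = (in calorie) 3.074e-12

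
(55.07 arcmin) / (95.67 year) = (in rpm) 5.07e-11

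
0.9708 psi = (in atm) 0.06606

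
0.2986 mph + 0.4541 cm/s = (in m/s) 0.138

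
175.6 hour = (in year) 0.02005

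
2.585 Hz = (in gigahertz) 2.585e-09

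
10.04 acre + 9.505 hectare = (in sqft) 1.46e+06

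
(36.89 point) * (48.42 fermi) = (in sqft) 6.783e-15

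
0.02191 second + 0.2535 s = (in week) 4.554e-07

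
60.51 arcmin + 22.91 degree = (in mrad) 417.5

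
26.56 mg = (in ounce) 0.0009369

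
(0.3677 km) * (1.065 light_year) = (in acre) 9.155e+14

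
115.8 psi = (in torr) 5989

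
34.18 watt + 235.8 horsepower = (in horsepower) 235.8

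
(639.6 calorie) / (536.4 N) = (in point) 1.414e+04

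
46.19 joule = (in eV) 2.883e+20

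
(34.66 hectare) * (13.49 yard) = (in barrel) 2.689e+07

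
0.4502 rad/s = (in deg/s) 25.79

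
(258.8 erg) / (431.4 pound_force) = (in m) 1.349e-08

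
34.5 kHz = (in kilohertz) 34.5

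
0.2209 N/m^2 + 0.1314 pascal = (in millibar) 0.003523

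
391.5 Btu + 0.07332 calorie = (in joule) 4.131e+05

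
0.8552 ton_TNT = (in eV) 2.233e+28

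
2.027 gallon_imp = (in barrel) 0.05796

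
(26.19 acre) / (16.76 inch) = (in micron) 2.49e+11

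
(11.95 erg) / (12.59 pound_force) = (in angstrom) 213.4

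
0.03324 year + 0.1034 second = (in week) 1.733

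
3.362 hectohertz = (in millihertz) 3.362e+05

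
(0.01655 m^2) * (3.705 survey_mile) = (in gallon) 2.607e+04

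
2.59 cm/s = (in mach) 7.606e-05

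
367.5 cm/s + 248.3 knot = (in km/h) 473.1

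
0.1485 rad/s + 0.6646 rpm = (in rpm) 2.083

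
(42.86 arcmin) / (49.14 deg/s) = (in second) 0.01454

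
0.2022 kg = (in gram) 202.2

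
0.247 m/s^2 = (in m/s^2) 0.247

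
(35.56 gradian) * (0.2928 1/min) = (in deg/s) 0.1562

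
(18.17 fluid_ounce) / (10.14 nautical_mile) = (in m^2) 2.861e-08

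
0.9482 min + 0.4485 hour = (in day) 0.01935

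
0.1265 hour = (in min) 7.59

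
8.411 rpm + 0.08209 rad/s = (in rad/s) 0.9629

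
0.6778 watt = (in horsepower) 0.0009089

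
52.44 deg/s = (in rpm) 8.74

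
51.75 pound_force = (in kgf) 23.47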